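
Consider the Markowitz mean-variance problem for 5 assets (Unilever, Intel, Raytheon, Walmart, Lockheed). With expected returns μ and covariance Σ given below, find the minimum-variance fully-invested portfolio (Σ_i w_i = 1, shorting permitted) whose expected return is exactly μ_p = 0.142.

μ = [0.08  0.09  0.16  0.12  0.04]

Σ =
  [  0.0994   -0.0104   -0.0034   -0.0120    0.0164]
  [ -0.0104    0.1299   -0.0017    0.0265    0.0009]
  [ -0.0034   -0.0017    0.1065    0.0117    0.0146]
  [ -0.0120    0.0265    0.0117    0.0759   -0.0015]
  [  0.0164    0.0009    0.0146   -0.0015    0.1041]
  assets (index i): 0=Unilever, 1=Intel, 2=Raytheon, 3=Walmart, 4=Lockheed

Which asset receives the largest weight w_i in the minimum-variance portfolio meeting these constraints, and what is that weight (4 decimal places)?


x=Σ⁻¹μ = [1.0642  0.5197  1.3908  1.3541  0.0365]
y=Σ⁻¹𝟙 = [11.2570  6.2582  7.6170  11.7318  6.8794]
a=μᵀx=0.518410  b=𝟙ᵀx=4.365504  c=𝟙ᵀy=43.743311  D=ac−b²=3.619326
λ₁=(c·0.142−b)/D = (43.743311·0.142−4.365504)/3.619326 = 0.510053
λ₂=(a−b·0.142)/D = (0.518410−4.365504·0.142)/3.619326 = -0.028042
w* = 0.510053·x + -0.028042·y:
  w_0 = 0.510053·1.0642 + -0.028042·11.2570 = 0.2272  (Unilever)
  w_1 = 0.510053·0.5197 + -0.028042·6.2582 = 0.0896  (Intel)
  w_2 = 0.510053·1.3908 + -0.028042·7.6170 = 0.4958  (Raytheon)
  w_3 = 0.510053·1.3541 + -0.028042·11.7318 = 0.3617  (Walmart)
  w_4 = 0.510053·0.0365 + -0.028042·6.8794 = -0.1743  (Lockheed)
Σw_i=1.0000  μᵀw=0.1420
σ²=wᵀΣw=λ₁·μ_p+λ₂ = 0.510053·0.142 + -0.028042 = 0.044386 ≈ 0.0444

Raytheon (0.4958)


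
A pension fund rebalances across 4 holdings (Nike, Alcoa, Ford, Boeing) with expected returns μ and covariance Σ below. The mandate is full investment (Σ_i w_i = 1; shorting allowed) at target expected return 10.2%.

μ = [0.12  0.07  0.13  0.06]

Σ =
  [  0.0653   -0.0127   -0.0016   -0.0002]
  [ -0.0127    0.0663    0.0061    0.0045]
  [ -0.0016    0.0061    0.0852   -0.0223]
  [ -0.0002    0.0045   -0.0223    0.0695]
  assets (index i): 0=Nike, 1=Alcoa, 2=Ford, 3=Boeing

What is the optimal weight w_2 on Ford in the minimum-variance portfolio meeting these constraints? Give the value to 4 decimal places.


x=Σ⁻¹μ = [2.1202  1.1986  1.8417  1.3827]
y=Σ⁻¹𝟙 = [18.8673  15.9914  15.7810  18.4709]
a=μᵀx=0.660713  b=𝟙ᵀx=6.543261  c=𝟙ᵀy=69.110642  D=ac−b²=2.848001
λ₁=(c·0.102−b)/D = (69.110642·0.102−6.543261)/2.848001 = 0.177677
λ₂=(a−b·0.102)/D = (0.660713−6.543261·0.102)/2.848001 = -0.002353
w* = 0.177677·x + -0.002353·y:
  w_0 = 0.177677·2.1202 + -0.002353·18.8673 = 0.3323  (Nike)
  w_1 = 0.177677·1.1986 + -0.002353·15.9914 = 0.1753  (Alcoa)
  w_2 = 0.177677·1.8417 + -0.002353·15.7810 = 0.2901  (Ford)
  w_3 = 0.177677·1.3827 + -0.002353·18.4709 = 0.2022  (Boeing)
Σw_i=1.0000  μᵀw=0.1020
σ²=wᵀΣw=λ₁·μ_p+λ₂ = 0.177677·0.102 + -0.002353 = 0.015770 ≈ 0.0158

0.2901


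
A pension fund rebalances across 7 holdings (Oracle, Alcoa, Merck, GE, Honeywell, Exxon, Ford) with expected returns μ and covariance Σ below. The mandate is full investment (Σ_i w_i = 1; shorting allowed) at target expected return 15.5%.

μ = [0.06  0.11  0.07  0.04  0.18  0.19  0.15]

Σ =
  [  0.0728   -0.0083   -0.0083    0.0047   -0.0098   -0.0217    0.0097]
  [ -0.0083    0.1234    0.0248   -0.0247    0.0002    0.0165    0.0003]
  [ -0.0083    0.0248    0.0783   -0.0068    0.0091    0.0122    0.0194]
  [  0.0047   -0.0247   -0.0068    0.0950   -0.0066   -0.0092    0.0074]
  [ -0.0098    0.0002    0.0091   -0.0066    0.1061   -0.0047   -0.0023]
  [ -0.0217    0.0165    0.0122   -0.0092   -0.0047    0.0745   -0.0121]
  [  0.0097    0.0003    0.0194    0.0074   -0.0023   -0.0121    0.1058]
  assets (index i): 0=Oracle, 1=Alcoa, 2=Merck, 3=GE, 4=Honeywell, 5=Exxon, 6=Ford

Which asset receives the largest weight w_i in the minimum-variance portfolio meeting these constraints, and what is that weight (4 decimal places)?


Exxon (0.3759)

x=Σ⁻¹μ = [1.9337  0.7752  -0.2817  0.8642  2.1431  3.5022  1.6766]
y=Σ⁻¹𝟙 = [21.3411  8.2137  7.0737  14.3768  12.7457  20.5064  7.7916]
a=μᵀx=1.518816  b=𝟙ᵀx=10.613383  c=𝟙ᵀy=92.049022  D=ac−b²=27.161637
λ₁=(c·0.155−b)/D = (92.049022·0.155−10.613383)/27.161637 = 0.134536
λ₂=(a−b·0.155)/D = (1.518816−10.613383·0.155)/27.161637 = -0.004648
w* = 0.134536·x + -0.004648·y:
  w_0 = 0.134536·1.9337 + -0.004648·21.3411 = 0.1609  (Oracle)
  w_1 = 0.134536·0.7752 + -0.004648·8.2137 = 0.0661  (Alcoa)
  w_2 = 0.134536·-0.2817 + -0.004648·7.0737 = -0.0708  (Merck)
  w_3 = 0.134536·0.8642 + -0.004648·14.3768 = 0.0494  (GE)
  w_4 = 0.134536·2.1431 + -0.004648·12.7457 = 0.2291  (Honeywell)
  w_5 = 0.134536·3.5022 + -0.004648·20.5064 = 0.3759  (Exxon)
  w_6 = 0.134536·1.6766 + -0.004648·7.7916 = 0.1893  (Ford)
Σw_i=1.0000  μᵀw=0.1550
σ²=wᵀΣw=λ₁·μ_p+λ₂ = 0.134536·0.155 + -0.004648 = 0.016205 ≈ 0.0162


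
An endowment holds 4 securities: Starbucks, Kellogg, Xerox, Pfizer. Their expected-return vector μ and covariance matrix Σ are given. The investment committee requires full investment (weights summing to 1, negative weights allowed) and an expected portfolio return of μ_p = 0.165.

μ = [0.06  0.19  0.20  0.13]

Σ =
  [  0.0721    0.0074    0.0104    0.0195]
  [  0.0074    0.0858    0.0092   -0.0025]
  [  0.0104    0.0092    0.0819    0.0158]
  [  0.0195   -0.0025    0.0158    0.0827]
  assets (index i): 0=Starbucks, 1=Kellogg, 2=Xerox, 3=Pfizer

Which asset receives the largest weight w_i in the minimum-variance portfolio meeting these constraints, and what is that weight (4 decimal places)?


Kellogg (0.3431)

u=Σ⁻¹μ = [-0.0015  2.0399  1.9704  1.2575]
v=Σ⁻¹𝟙 = [9.2990  10.2240  8.2141  8.6390]
a=μᵀu=0.945064  b=𝟙ᵀu=5.266381  c=𝟙ᵀv=36.376035  D=ac−b²=6.642908
λ₁=(c·0.165−b)/D = (36.376035·0.165−5.266381)/6.642908 = 0.110744
λ₂=(a−b·0.165)/D = (0.945064−5.266381·0.165)/6.642908 = 0.011457
w* = 0.110744·u + 0.011457·v:
  w_0 = 0.110744·-0.0015 + 0.011457·9.2990 = 0.1064  (Starbucks)
  w_1 = 0.110744·2.0399 + 0.011457·10.2240 = 0.3431  (Kellogg)
  w_2 = 0.110744·1.9704 + 0.011457·8.2141 = 0.3123  (Xerox)
  w_3 = 0.110744·1.2575 + 0.011457·8.6390 = 0.2382  (Pfizer)
Σw_i=1.0000  μᵀw=0.1650
σ²=wᵀΣw=λ₁·μ_p+λ₂ = 0.110744·0.165 + 0.011457 = 0.029730 ≈ 0.0297


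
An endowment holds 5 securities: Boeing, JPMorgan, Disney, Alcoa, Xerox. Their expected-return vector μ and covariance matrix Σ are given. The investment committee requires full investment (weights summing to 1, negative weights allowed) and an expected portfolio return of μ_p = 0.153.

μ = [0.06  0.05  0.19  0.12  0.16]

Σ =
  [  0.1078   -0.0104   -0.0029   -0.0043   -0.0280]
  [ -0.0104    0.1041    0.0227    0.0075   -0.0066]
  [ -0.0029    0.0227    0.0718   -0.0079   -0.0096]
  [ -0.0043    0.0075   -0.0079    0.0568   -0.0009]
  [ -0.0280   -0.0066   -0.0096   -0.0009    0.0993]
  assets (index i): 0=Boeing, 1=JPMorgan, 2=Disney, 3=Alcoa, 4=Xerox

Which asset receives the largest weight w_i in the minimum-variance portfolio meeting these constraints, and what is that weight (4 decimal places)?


p=Σ⁻¹μ = [1.3453  -0.1694  3.3674  2.7422  2.3298]
q=Σ⁻¹𝟙 = [15.5770  7.0858  16.8055  20.4519  16.7438]
a=μᵀp=1.413869  b=𝟙ᵀp=9.615203  c=𝟙ᵀq=76.664099  D=ac−b²=15.940878
λ₁=(c·0.153−b)/D = (76.664099·0.153−9.615203)/15.940878 = 0.132640
λ₂=(a−b·0.153)/D = (1.413869−9.615203·0.153)/15.940878 = -0.003592
w* = 0.132640·p + -0.003592·q:
  w_0 = 0.132640·1.3453 + -0.003592·15.5770 = 0.1225  (Boeing)
  w_1 = 0.132640·-0.1694 + -0.003592·7.0858 = -0.0479  (JPMorgan)
  w_2 = 0.132640·3.3674 + -0.003592·16.8055 = 0.3863  (Disney)
  w_3 = 0.132640·2.7422 + -0.003592·20.4519 = 0.2903  (Alcoa)
  w_4 = 0.132640·2.3298 + -0.003592·16.7438 = 0.2489  (Xerox)
Σw_i=1.0000  μᵀw=0.1530
σ²=wᵀΣw=λ₁·μ_p+λ₂ = 0.132640·0.153 + -0.003592 = 0.016702 ≈ 0.0167

Disney (0.3863)


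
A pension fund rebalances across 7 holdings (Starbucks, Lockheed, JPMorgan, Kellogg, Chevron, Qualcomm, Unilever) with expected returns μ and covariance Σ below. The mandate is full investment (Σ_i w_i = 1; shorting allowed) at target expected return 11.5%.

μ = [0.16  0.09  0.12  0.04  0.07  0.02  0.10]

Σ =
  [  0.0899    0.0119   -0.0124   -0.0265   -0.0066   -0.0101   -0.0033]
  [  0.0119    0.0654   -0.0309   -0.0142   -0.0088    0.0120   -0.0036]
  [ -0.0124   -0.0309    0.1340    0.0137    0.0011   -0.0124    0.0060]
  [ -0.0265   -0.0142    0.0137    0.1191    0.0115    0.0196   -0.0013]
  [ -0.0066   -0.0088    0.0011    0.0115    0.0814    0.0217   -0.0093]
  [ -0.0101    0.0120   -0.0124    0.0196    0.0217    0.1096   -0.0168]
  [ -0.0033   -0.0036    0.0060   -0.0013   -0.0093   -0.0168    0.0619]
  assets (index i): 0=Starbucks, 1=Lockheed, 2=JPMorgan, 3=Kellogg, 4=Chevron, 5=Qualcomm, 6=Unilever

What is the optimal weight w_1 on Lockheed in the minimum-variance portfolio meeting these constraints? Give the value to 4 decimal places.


0.2077

p=Σ⁻¹μ = [2.1155  2.0634  1.4118  0.7497  1.2963  0.2245  1.9829]
q=Σ⁻¹𝟙 = [15.8175  22.3777  12.6583  10.6196  14.6365  8.0916  21.6910]
a=μᵀp=1.017110  b=𝟙ᵀp=9.844048  c=𝟙ᵀq=105.892066  D=ac−b²=10.798583
λ₁=(c·0.115−b)/D = (105.892066·0.115−9.844048)/10.798583 = 0.216097
λ₂=(a−b·0.115)/D = (1.017110−9.844048·0.115)/10.798583 = -0.010645
w* = 0.216097·p + -0.010645·q:
  w_0 = 0.216097·2.1155 + -0.010645·15.8175 = 0.2888  (Starbucks)
  w_1 = 0.216097·2.0634 + -0.010645·22.3777 = 0.2077  (Lockheed)
  w_2 = 0.216097·1.4118 + -0.010645·12.6583 = 0.1703  (JPMorgan)
  w_3 = 0.216097·0.7497 + -0.010645·10.6196 = 0.0490  (Kellogg)
  w_4 = 0.216097·1.2963 + -0.010645·14.6365 = 0.1243  (Chevron)
  w_5 = 0.216097·0.2245 + -0.010645·8.0916 = -0.0376  (Qualcomm)
  w_6 = 0.216097·1.9829 + -0.010645·21.6910 = 0.1976  (Unilever)
Σw_i=1.0000  μᵀw=0.1150
σ²=wᵀΣw=λ₁·μ_p+λ₂ = 0.216097·0.115 + -0.010645 = 0.014206 ≈ 0.0142


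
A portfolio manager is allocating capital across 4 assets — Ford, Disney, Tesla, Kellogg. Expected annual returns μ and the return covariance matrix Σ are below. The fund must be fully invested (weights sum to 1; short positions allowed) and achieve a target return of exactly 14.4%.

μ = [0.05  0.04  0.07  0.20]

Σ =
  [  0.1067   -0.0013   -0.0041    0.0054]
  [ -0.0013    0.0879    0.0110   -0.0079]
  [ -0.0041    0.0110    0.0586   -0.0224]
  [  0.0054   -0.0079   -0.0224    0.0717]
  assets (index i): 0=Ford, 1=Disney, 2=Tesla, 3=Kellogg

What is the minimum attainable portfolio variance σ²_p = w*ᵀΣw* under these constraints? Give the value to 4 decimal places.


u=Σ⁻¹μ = [0.3887  0.4701  2.5078  3.5954]
v=Σ⁻¹𝟙 = [9.3168  10.4654  24.1387  21.9396]
a=μᵀu=0.932871  b=𝟙ᵀu=6.962093  c=𝟙ᵀv=65.860524  D=ac−b²=12.968620
λ₁=(c·0.144−b)/D = (65.860524·0.144−6.962093)/12.968620 = 0.194456
λ₂=(a−b·0.144)/D = (0.932871−6.962093·0.144)/12.968620 = -0.005372
w* = 0.194456·u + -0.005372·v:
  w_0 = 0.194456·0.3887 + -0.005372·9.3168 = 0.0255  (Ford)
  w_1 = 0.194456·0.4701 + -0.005372·10.4654 = 0.0352  (Disney)
  w_2 = 0.194456·2.5078 + -0.005372·24.1387 = 0.3580  (Tesla)
  w_3 = 0.194456·3.5954 + -0.005372·21.9396 = 0.5813  (Kellogg)
Σw_i=1.0000  μᵀw=0.1440
σ²=wᵀΣw=λ₁·μ_p+λ₂ = 0.194456·0.144 + -0.005372 = 0.022629 ≈ 0.0226

0.0226


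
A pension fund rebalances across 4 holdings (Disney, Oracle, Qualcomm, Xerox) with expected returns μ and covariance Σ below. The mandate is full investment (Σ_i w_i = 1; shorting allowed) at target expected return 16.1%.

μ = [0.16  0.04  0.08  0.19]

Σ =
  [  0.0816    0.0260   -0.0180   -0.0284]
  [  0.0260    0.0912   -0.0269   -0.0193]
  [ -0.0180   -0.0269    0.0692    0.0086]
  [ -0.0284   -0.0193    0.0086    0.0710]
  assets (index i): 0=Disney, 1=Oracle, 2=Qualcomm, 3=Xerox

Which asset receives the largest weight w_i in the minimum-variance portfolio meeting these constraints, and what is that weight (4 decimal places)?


Xerox (0.4551)

u=Σ⁻¹μ = [3.5303  0.8583  1.8995  4.0914]
v=Σ⁻¹𝟙 = [20.3187  17.1686  23.4221  24.0419]
a=μᵀu=1.528504  b=𝟙ᵀu=10.379464  c=𝟙ᵀv=84.951331  D=ac−b²=22.115155
λ₁=(c·0.161−b)/D = (84.951331·0.161−10.379464)/22.115155 = 0.149115
λ₂=(a−b·0.161)/D = (1.528504−10.379464·0.161)/22.115155 = -0.006448
w* = 0.149115·u + -0.006448·v:
  w_0 = 0.149115·3.5303 + -0.006448·20.3187 = 0.3954  (Disney)
  w_1 = 0.149115·0.8583 + -0.006448·17.1686 = 0.0173  (Oracle)
  w_2 = 0.149115·1.8995 + -0.006448·23.4221 = 0.1322  (Qualcomm)
  w_3 = 0.149115·4.0914 + -0.006448·24.0419 = 0.4551  (Xerox)
Σw_i=1.0000  μᵀw=0.1610
σ²=wᵀΣw=λ₁·μ_p+λ₂ = 0.149115·0.161 + -0.006448 = 0.017560 ≈ 0.0176


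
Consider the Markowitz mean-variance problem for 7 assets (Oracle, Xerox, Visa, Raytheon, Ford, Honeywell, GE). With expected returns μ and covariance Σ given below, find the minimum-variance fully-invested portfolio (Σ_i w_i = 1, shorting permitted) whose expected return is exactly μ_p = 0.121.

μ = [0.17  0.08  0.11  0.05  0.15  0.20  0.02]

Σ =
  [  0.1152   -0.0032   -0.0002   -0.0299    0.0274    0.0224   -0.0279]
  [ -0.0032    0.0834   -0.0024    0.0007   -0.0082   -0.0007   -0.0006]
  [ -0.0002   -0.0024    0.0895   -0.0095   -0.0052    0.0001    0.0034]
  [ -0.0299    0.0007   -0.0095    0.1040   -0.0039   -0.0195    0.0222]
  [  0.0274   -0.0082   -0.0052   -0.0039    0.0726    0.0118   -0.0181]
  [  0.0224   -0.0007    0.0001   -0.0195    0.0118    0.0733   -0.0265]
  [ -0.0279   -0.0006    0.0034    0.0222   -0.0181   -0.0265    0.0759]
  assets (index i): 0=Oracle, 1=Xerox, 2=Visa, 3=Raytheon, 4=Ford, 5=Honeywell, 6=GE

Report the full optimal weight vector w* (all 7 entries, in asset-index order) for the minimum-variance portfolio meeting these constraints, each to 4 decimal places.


0.1030  0.1089  0.1203  0.1037  0.1561  0.2487  0.1592

x=Σ⁻¹μ = [1.2310  1.2599  1.4302  1.2094  1.8698  3.0394  1.8152]
y=Σ⁻¹𝟙 = [10.5753  14.5365  12.9687  13.0621  15.6638  19.9761  23.4859]
a=μᵀx=1.452503  b=𝟙ᵀx=11.854883  c=𝟙ᵀy=110.268360  D=ac−b²=19.626910
λ₁=(c·0.121−b)/D = (110.268360·0.121−11.854883)/19.626910 = 0.075793
λ₂=(a−b·0.121)/D = (1.452503−11.854883·0.121)/19.626910 = 0.000920
w* = 0.075793·x + 0.000920·y:
  w_0 = 0.075793·1.2310 + 0.000920·10.5753 = 0.1030  (Oracle)
  w_1 = 0.075793·1.2599 + 0.000920·14.5365 = 0.1089  (Xerox)
  w_2 = 0.075793·1.4302 + 0.000920·12.9687 = 0.1203  (Visa)
  w_3 = 0.075793·1.2094 + 0.000920·13.0621 = 0.1037  (Raytheon)
  w_4 = 0.075793·1.8698 + 0.000920·15.6638 = 0.1561  (Ford)
  w_5 = 0.075793·3.0394 + 0.000920·19.9761 = 0.2487  (Honeywell)
  w_6 = 0.075793·1.8152 + 0.000920·23.4859 = 0.1592  (GE)
Σw_i=1.0000  μᵀw=0.1210
σ²=wᵀΣw=λ₁·μ_p+λ₂ = 0.075793·0.121 + 0.000920 = 0.010091 ≈ 0.0101


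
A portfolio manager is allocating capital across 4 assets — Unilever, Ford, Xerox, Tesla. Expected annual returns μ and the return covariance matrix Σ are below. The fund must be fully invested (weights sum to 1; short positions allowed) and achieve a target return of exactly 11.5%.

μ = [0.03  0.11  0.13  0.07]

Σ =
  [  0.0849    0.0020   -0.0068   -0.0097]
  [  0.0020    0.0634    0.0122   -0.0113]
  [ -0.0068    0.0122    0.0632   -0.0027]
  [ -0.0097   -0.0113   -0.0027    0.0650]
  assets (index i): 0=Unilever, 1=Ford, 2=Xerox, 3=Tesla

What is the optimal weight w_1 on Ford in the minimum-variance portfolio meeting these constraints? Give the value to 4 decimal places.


x=Σ⁻¹μ = [0.6406  1.6268  1.8773  1.5333]
y=Σ⁻¹𝟙 = [15.0247  16.1228  15.2269  21.0622]
a=μᵀx=0.549558  b=𝟙ᵀx=5.678093  c=𝟙ᵀy=67.436549  D=ac−b²=4.819541
λ₁=(c·0.115−b)/D = (67.436549·0.115−5.678093)/4.819541 = 0.430977
λ₂=(a−b·0.115)/D = (0.549558−5.678093·0.115)/4.819541 = -0.021459
w* = 0.430977·x + -0.021459·y:
  w_0 = 0.430977·0.6406 + -0.021459·15.0247 = -0.0463  (Unilever)
  w_1 = 0.430977·1.6268 + -0.021459·16.1228 = 0.3552  (Ford)
  w_2 = 0.430977·1.8773 + -0.021459·15.2269 = 0.4823  (Xerox)
  w_3 = 0.430977·1.5333 + -0.021459·21.0622 = 0.2089  (Tesla)
Σw_i=1.0000  μᵀw=0.1150
σ²=wᵀΣw=λ₁·μ_p+λ₂ = 0.430977·0.115 + -0.021459 = 0.028103 ≈ 0.0281

0.3552


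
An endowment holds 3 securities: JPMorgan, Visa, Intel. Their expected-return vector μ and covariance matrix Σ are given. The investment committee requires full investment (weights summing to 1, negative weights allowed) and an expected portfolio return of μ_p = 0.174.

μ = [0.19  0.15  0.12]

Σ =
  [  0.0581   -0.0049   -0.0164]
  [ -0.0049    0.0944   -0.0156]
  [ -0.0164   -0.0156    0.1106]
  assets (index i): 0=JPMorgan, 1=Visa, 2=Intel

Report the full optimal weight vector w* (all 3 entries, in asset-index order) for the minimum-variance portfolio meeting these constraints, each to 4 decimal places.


0.6826  0.2073  0.1101

g=Σ⁻¹μ = [4.0079  2.1240  1.9789]
h=Σ⁻¹𝟙 = [22.4585  14.1329  14.3652]
a=μᵀg=1.317583  b=𝟙ᵀg=8.110879  c=𝟙ᵀh=50.956631  D=ac−b²=1.353225
λ₁=(c·0.174−b)/D = (50.956631·0.174−8.110879)/1.353225 = 0.558351
λ₂=(a−b·0.174)/D = (1.317583−8.110879·0.174)/1.353225 = -0.069249
w* = 0.558351·g + -0.069249·h:
  w_0 = 0.558351·4.0079 + -0.069249·22.4585 = 0.6826  (JPMorgan)
  w_1 = 0.558351·2.1240 + -0.069249·14.1329 = 0.2073  (Visa)
  w_2 = 0.558351·1.9789 + -0.069249·14.3652 = 0.1101  (Intel)
Σw_i=1.0000  μᵀw=0.1740
σ²=wᵀΣw=λ₁·μ_p+λ₂ = 0.558351·0.174 + -0.069249 = 0.027904 ≈ 0.0279


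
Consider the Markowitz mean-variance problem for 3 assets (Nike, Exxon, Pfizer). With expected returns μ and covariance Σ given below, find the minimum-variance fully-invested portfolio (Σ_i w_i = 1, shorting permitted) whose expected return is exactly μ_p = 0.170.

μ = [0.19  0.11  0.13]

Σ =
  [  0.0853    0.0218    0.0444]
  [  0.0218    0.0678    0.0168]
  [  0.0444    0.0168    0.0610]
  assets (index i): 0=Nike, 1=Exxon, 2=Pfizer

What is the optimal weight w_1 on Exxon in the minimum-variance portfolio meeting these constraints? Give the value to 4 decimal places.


x=Σ⁻¹μ = [1.6327  0.9271  0.6874]
y=Σ⁻¹𝟙 = [3.1503  10.9926  11.0730]
a=μᵀx=0.501557  b=𝟙ᵀx=3.247230  c=𝟙ᵀy=25.215863  D=ac−b²=2.102698
λ₁=(c·0.170−b)/D = (25.215863·0.170−3.247230)/2.102698 = 0.494349
λ₂=(a−b·0.170)/D = (0.501557−3.247230·0.170)/2.102698 = -0.024003
w* = 0.494349·x + -0.024003·y:
  w_0 = 0.494349·1.6327 + -0.024003·3.1503 = 0.7315  (Nike)
  w_1 = 0.494349·0.9271 + -0.024003·10.9926 = 0.1945  (Exxon)
  w_2 = 0.494349·0.6874 + -0.024003·11.0730 = 0.0740  (Pfizer)
Σw_i=1.0000  μᵀw=0.1700
σ²=wᵀΣw=λ₁·μ_p+λ₂ = 0.494349·0.170 + -0.024003 = 0.060036 ≈ 0.0600

0.1945


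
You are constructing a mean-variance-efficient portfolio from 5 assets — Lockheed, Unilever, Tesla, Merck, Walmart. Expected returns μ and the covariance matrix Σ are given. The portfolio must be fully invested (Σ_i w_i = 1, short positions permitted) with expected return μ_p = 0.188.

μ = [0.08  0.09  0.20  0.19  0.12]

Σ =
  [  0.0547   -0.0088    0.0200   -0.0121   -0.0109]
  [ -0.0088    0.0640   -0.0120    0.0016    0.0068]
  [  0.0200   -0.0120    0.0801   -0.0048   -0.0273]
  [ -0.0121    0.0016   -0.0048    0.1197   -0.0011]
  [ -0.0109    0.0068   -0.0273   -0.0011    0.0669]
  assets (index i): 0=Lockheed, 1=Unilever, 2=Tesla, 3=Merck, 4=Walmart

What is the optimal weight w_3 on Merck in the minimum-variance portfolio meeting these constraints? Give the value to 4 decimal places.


u=Σ⁻¹μ = [1.5188  1.8964  3.6656  1.8935  3.3754]
v=Σ⁻¹𝟙 = [21.8327  19.2968  18.9356  11.2873  24.4561]
a=μᵀu=1.790123  b=𝟙ᵀu=12.349767  c=𝟙ᵀv=95.808500  D=ac−b²=18.992279
λ₁=(c·0.188−b)/D = (95.808500·0.188−12.349767)/18.992279 = 0.298133
λ₂=(a−b·0.188)/D = (1.790123−12.349767·0.188)/18.992279 = -0.027992
w* = 0.298133·u + -0.027992·v:
  w_0 = 0.298133·1.5188 + -0.027992·21.8327 = -0.1583  (Lockheed)
  w_1 = 0.298133·1.8964 + -0.027992·19.2968 = 0.0252  (Unilever)
  w_2 = 0.298133·3.6656 + -0.027992·18.9356 = 0.5628  (Tesla)
  w_3 = 0.298133·1.8935 + -0.027992·11.2873 = 0.2486  (Merck)
  w_4 = 0.298133·3.3754 + -0.027992·24.4561 = 0.3217  (Walmart)
Σw_i=1.0000  μᵀw=0.1880
σ²=wᵀΣw=λ₁·μ_p+λ₂ = 0.298133·0.188 + -0.027992 = 0.028057 ≈ 0.0281

0.2486


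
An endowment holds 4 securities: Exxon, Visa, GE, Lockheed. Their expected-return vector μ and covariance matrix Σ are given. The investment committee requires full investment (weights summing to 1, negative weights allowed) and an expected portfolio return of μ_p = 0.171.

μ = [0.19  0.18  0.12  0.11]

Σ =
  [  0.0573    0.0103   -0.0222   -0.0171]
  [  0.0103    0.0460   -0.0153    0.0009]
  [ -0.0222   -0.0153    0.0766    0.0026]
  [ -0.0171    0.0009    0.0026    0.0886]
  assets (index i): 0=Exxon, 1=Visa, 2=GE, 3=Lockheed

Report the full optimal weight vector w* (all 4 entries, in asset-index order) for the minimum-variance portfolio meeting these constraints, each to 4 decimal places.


p=Σ⁻¹μ = [4.5870  4.0577  3.6393  1.9788]
q=Σ⁻¹𝟙 = [27.6579  23.6424  25.2619  15.6432]
a=μᵀp=2.256303  b=𝟙ᵀp=14.262820  c=𝟙ᵀq=92.205453  D=ac−b²=4.615385
λ₁=(c·0.171−b)/D = (92.205453·0.171−14.262820)/4.615385 = 0.325934
λ₂=(a−b·0.171)/D = (2.256303−14.262820·0.171)/4.615385 = -0.039572
w* = 0.325934·p + -0.039572·q:
  w_0 = 0.325934·4.5870 + -0.039572·27.6579 = 0.4006  (Exxon)
  w_1 = 0.325934·4.0577 + -0.039572·23.6424 = 0.3870  (Visa)
  w_2 = 0.325934·3.6393 + -0.039572·25.2619 = 0.1865  (GE)
  w_3 = 0.325934·1.9788 + -0.039572·15.6432 = 0.0259  (Lockheed)
Σw_i=1.0000  μᵀw=0.1710
σ²=wᵀΣw=λ₁·μ_p+λ₂ = 0.325934·0.171 + -0.039572 = 0.016163 ≈ 0.0162

0.4006  0.3870  0.1865  0.0259


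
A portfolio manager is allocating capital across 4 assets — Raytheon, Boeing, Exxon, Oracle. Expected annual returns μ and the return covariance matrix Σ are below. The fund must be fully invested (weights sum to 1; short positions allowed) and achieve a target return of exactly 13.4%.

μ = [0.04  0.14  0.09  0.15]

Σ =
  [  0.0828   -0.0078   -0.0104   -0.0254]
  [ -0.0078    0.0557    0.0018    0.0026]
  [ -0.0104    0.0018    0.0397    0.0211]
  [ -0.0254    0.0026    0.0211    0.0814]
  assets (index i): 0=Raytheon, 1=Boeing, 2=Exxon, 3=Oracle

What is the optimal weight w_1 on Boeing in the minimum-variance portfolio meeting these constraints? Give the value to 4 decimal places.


g=Σ⁻¹μ = [1.4809  2.5853  1.5734  1.8144]
h=Σ⁻¹𝟙 = [20.5316  19.5143  23.2879  12.0318]
a=μᵀg=0.834943  b=𝟙ᵀg=7.453948  c=𝟙ᵀh=75.365599  D=ac−b²=7.364612
λ₁=(c·0.134−b)/D = (75.365599·0.134−7.453948)/7.364612 = 0.359156
λ₂=(a−b·0.134)/D = (0.834943−7.453948·0.134)/7.364612 = -0.022253
w* = 0.359156·g + -0.022253·h:
  w_0 = 0.359156·1.4809 + -0.022253·20.5316 = 0.0750  (Raytheon)
  w_1 = 0.359156·2.5853 + -0.022253·19.5143 = 0.4943  (Boeing)
  w_2 = 0.359156·1.5734 + -0.022253·23.2879 = 0.0469  (Exxon)
  w_3 = 0.359156·1.8144 + -0.022253·12.0318 = 0.3839  (Oracle)
Σw_i=1.0000  μᵀw=0.1340
σ²=wᵀΣw=λ₁·μ_p+λ₂ = 0.359156·0.134 + -0.022253 = 0.025874 ≈ 0.0259

0.4943


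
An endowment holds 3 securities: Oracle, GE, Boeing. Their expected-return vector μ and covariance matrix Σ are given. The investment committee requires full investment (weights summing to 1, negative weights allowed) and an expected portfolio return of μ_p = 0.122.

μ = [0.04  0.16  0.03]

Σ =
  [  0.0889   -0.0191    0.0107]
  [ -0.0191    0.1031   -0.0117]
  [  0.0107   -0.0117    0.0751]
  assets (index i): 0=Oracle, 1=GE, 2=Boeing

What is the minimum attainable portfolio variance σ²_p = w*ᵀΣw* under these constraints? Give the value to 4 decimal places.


0.0473

x=Σ⁻¹μ = [0.7594  1.7567  0.5650]
y=Σ⁻¹𝟙 = [12.5212  13.5675  13.6453]
a=μᵀx=0.328392  b=𝟙ᵀx=3.081000  c=𝟙ᵀy=39.733952  D=ac−b²=3.555760
λ₁=(c·0.122−b)/D = (39.733952·0.122−3.081000)/3.555760 = 0.496811
λ₂=(a−b·0.122)/D = (0.328392−3.081000·0.122)/3.555760 = -0.013356
w* = 0.496811·x + -0.013356·y:
  w_0 = 0.496811·0.7594 + -0.013356·12.5212 = 0.2100  (Oracle)
  w_1 = 0.496811·1.7567 + -0.013356·13.5675 = 0.6915  (GE)
  w_2 = 0.496811·0.5650 + -0.013356·13.6453 = 0.0984  (Boeing)
Σw_i=1.0000  μᵀw=0.1220
σ²=wᵀΣw=λ₁·μ_p+λ₂ = 0.496811·0.122 + -0.013356 = 0.047255 ≈ 0.0473


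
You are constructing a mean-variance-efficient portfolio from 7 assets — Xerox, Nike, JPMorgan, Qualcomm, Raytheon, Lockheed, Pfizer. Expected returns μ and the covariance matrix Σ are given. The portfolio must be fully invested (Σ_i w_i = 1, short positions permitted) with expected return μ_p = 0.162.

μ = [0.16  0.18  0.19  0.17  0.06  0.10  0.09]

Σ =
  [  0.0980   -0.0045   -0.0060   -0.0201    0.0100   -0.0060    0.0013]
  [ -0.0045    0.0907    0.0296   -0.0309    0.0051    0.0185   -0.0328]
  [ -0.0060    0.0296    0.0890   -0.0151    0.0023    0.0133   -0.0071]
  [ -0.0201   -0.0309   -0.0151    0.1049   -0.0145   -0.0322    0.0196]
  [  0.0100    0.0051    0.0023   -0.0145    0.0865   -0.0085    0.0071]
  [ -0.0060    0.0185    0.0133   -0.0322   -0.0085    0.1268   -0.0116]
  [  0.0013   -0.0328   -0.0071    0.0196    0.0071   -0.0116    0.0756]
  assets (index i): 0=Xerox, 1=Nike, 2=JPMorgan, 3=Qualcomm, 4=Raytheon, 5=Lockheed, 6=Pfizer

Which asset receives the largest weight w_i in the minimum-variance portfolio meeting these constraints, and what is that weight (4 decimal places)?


Qualcomm (0.2579)

x=Σ⁻¹μ = [2.5744  3.0615  1.8017  3.4420  0.7239  1.3706  1.8936]
y=Σ⁻¹𝟙 = [15.4315  19.3827  8.6921  21.7703  11.8818  12.7929  17.3908]
a=μᵀx=2.241362  b=𝟙ᵀx=14.867748  c=𝟙ᵀy=107.342107  D=ac−b²=19.542618
λ₁=(c·0.162−b)/D = (107.342107·0.162−14.867748)/19.542618 = 0.129035
λ₂=(a−b·0.162)/D = (2.241362−14.867748·0.162)/19.542618 = -0.008556
w* = 0.129035·x + -0.008556·y:
  w_0 = 0.129035·2.5744 + -0.008556·15.4315 = 0.2002  (Xerox)
  w_1 = 0.129035·3.0615 + -0.008556·19.3827 = 0.2292  (Nike)
  w_2 = 0.129035·1.8017 + -0.008556·8.6921 = 0.1581  (JPMorgan)
  w_3 = 0.129035·3.4420 + -0.008556·21.7703 = 0.2579  (Qualcomm)
  w_4 = 0.129035·0.7239 + -0.008556·11.8818 = -0.0083  (Raytheon)
  w_5 = 0.129035·1.3706 + -0.008556·12.7929 = 0.0674  (Lockheed)
  w_6 = 0.129035·1.8936 + -0.008556·17.3908 = 0.0955  (Pfizer)
Σw_i=1.0000  μᵀw=0.1620
σ²=wᵀΣw=λ₁·μ_p+λ₂ = 0.129035·0.162 + -0.008556 = 0.012347 ≈ 0.0123


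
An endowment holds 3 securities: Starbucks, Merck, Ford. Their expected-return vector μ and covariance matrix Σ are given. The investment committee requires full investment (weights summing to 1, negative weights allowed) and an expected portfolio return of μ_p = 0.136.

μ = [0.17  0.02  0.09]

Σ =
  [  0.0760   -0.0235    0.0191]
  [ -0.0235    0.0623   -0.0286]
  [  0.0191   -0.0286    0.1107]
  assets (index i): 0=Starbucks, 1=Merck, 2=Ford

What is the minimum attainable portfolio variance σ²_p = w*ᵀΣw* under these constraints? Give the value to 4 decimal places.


0.0390

u=Σ⁻¹μ = [2.5456  1.6483  0.7997]
v=Σ⁻¹𝟙 = [18.8613  29.2933  13.3472]
a=μᵀu=0.537680  b=𝟙ᵀu=4.993539  c=𝟙ᵀv=61.501813  D=ac−b²=8.132868
λ₁=(c·0.136−b)/D = (61.501813·0.136−4.993539)/8.132868 = 0.414455
λ₂=(a−b·0.136)/D = (0.537680−4.993539·0.136)/8.132868 = -0.017391
w* = 0.414455·u + -0.017391·v:
  w_0 = 0.414455·2.5456 + -0.017391·18.8613 = 0.7270  (Starbucks)
  w_1 = 0.414455·1.6483 + -0.017391·29.2933 = 0.1737  (Merck)
  w_2 = 0.414455·0.7997 + -0.017391·13.3472 = 0.0993  (Ford)
Σw_i=1.0000  μᵀw=0.1360
σ²=wᵀΣw=λ₁·μ_p+λ₂ = 0.414455·0.136 + -0.017391 = 0.038975 ≈ 0.0390


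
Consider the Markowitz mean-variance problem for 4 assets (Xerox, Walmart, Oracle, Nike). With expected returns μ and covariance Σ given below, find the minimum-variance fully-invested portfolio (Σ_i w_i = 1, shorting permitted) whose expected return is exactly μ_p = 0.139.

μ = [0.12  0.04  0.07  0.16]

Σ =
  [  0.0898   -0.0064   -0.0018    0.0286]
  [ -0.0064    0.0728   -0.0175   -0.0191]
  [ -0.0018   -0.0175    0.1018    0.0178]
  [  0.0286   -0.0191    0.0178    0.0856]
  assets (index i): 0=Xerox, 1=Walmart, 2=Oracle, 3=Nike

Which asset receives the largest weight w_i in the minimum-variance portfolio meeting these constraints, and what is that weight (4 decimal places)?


Nike (0.6723)

g=Σ⁻¹μ = [0.8888  1.2259  0.6137  1.7181]
h=Σ⁻¹𝟙 = [9.4223  20.1372  11.5952  10.6162]
a=μᵀg=0.473544  b=𝟙ᵀg=4.446427  c=𝟙ᵀh=51.770965  D=ac−b²=4.745138
λ₁=(c·0.139−b)/D = (51.770965·0.139−4.446427)/4.745138 = 0.579485
λ₂=(a−b·0.139)/D = (0.473544−4.446427·0.139)/4.745138 = -0.030454
w* = 0.579485·g + -0.030454·h:
  w_0 = 0.579485·0.8888 + -0.030454·9.4223 = 0.2281  (Xerox)
  w_1 = 0.579485·1.2259 + -0.030454·20.1372 = 0.0971  (Walmart)
  w_2 = 0.579485·0.6137 + -0.030454·11.5952 = 0.0025  (Oracle)
  w_3 = 0.579485·1.7181 + -0.030454·10.6162 = 0.6723  (Nike)
Σw_i=1.0000  μᵀw=0.1390
σ²=wᵀΣw=λ₁·μ_p+λ₂ = 0.579485·0.139 + -0.030454 = 0.050094 ≈ 0.0501


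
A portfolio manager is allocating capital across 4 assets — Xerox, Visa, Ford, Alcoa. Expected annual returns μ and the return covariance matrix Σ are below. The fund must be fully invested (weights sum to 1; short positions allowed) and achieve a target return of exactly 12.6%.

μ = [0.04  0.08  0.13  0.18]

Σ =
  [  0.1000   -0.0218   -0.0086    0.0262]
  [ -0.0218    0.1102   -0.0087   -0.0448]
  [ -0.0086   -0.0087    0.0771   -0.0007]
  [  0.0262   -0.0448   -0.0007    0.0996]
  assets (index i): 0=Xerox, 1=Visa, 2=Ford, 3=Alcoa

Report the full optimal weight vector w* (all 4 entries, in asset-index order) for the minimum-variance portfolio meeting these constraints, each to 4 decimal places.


x=Σ⁻¹μ = [0.3168  2.0203  1.9735  2.6465]
y=Σ⁻¹𝟙 = [11.4568  19.0300  16.5380  15.7023]
a=μᵀx=0.907215  b=𝟙ᵀx=6.957029  c=𝟙ᵀy=62.727102  D=ac−b²=8.506738
λ₁=(c·0.126−b)/D = (62.727102·0.126−6.957029)/8.506738 = 0.111275
λ₂=(a−b·0.126)/D = (0.907215−6.957029·0.126)/8.506738 = 0.003601
w* = 0.111275·x + 0.003601·y:
  w_0 = 0.111275·0.3168 + 0.003601·11.4568 = 0.0765  (Xerox)
  w_1 = 0.111275·2.0203 + 0.003601·19.0300 = 0.2933  (Visa)
  w_2 = 0.111275·1.9735 + 0.003601·16.5380 = 0.2791  (Ford)
  w_3 = 0.111275·2.6465 + 0.003601·15.7023 = 0.3510  (Alcoa)
Σw_i=1.0000  μᵀw=0.1260
σ²=wᵀΣw=λ₁·μ_p+λ₂ = 0.111275·0.126 + 0.003601 = 0.017621 ≈ 0.0176

0.0765  0.2933  0.2791  0.3510


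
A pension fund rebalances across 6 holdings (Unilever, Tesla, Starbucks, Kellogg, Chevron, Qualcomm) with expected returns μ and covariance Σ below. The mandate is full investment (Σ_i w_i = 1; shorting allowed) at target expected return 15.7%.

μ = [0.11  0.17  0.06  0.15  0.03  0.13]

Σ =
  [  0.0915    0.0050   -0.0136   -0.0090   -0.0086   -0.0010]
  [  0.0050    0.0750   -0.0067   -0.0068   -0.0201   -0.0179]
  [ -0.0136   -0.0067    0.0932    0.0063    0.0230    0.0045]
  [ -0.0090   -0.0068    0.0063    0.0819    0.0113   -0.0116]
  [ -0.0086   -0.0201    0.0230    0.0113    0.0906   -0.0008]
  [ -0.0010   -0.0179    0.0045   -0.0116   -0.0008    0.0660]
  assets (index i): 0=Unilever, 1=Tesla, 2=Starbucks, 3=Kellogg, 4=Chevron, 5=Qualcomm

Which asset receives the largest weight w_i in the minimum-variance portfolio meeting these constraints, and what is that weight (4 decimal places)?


Tesla (0.3666)

p=Σ⁻¹μ = [1.4653  3.4730  0.5714  2.6026  0.8007  3.3620]
q=Σ⁻¹𝟙 = [14.1114  24.1733  8.8583  16.6636  13.6284  24.4114]
a=μᵀp=1.637355  b=𝟙ᵀp=12.275085  c=𝟙ᵀq=101.846369  D=ac−b²=16.080900
λ₁=(c·0.157−b)/D = (101.846369·0.157−12.275085)/16.080900 = 0.231007
λ₂=(a−b·0.157)/D = (1.637355−12.275085·0.157)/16.080900 = -0.018023
w* = 0.231007·p + -0.018023·q:
  w_0 = 0.231007·1.4653 + -0.018023·14.1114 = 0.0842  (Unilever)
  w_1 = 0.231007·3.4730 + -0.018023·24.1733 = 0.3666  (Tesla)
  w_2 = 0.231007·0.5714 + -0.018023·8.8583 = -0.0277  (Starbucks)
  w_3 = 0.231007·2.6026 + -0.018023·16.6636 = 0.3009  (Kellogg)
  w_4 = 0.231007·0.8007 + -0.018023·13.6284 = -0.0607  (Chevron)
  w_5 = 0.231007·3.3620 + -0.018023·24.4114 = 0.3367  (Qualcomm)
Σw_i=1.0000  μᵀw=0.1570
σ²=wᵀΣw=λ₁·μ_p+λ₂ = 0.231007·0.157 + -0.018023 = 0.018245 ≈ 0.0182


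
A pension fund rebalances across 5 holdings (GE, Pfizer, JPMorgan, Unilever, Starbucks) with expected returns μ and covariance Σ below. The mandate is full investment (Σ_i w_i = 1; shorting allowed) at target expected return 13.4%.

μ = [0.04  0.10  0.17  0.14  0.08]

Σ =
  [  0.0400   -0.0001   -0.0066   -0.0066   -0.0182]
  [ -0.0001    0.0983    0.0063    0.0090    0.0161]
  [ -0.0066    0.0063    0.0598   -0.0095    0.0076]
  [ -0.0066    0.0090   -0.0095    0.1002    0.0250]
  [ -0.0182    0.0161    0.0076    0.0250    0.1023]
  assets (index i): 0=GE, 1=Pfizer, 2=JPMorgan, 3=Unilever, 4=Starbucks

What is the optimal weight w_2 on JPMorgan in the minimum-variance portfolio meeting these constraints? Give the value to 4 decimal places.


0.4893

x=Σ⁻¹μ = [1.9882  0.5949  3.2169  1.6819  0.3921]
y=Σ⁻¹𝟙 = [35.1221  6.1228  20.3124  10.9564  10.8735]
a=μᵀx=0.952732  b=𝟙ᵀx=7.874043  c=𝟙ᵀy=83.387188  D=ac−b²=17.445067
λ₁=(c·0.134−b)/D = (83.387188·0.134−7.874043)/17.445067 = 0.189156
λ₂=(a−b·0.134)/D = (0.952732−7.874043·0.134)/17.445067 = -0.005869
w* = 0.189156·x + -0.005869·y:
  w_0 = 0.189156·1.9882 + -0.005869·35.1221 = 0.1699  (GE)
  w_1 = 0.189156·0.5949 + -0.005869·6.1228 = 0.0766  (Pfizer)
  w_2 = 0.189156·3.2169 + -0.005869·20.3124 = 0.4893  (JPMorgan)
  w_3 = 0.189156·1.6819 + -0.005869·10.9564 = 0.2538  (Unilever)
  w_4 = 0.189156·0.3921 + -0.005869·10.8735 = 0.0103  (Starbucks)
Σw_i=1.0000  μᵀw=0.1340
σ²=wᵀΣw=λ₁·μ_p+λ₂ = 0.189156·0.134 + -0.005869 = 0.019478 ≈ 0.0195


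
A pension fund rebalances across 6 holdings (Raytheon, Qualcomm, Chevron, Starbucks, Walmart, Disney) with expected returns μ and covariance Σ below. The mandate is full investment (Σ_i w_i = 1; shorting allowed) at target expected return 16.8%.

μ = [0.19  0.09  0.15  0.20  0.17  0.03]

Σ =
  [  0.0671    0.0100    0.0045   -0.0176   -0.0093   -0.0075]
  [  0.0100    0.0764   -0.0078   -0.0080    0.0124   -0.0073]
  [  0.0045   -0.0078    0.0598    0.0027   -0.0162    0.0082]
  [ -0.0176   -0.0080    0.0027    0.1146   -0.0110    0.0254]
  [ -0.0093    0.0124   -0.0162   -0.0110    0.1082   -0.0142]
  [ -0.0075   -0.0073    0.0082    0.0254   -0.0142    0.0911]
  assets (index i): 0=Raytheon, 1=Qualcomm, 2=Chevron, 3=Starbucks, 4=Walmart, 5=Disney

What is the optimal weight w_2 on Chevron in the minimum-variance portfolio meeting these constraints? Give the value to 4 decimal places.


x=Σ⁻¹μ = [3.5146  0.8846  2.9009  2.4893  2.4750  0.1202]
y=Σ⁻¹𝟙 = [17.8945  12.4837  18.9981  10.8737  14.7440  11.0069]
a=μᵀx=2.104750  b=𝟙ᵀx=12.384618  c=𝟙ᵀy=86.000819  D=ac−b²=27.631441
λ₁=(c·0.168−b)/D = (86.000819·0.168−12.384618)/27.631441 = 0.074680
λ₂=(a−b·0.168)/D = (2.104750−12.384618·0.168)/27.631441 = 0.000873
w* = 0.074680·x + 0.000873·y:
  w_0 = 0.074680·3.5146 + 0.000873·17.8945 = 0.2781  (Raytheon)
  w_1 = 0.074680·0.8846 + 0.000873·12.4837 = 0.0770  (Qualcomm)
  w_2 = 0.074680·2.9009 + 0.000873·18.9981 = 0.2332  (Chevron)
  w_3 = 0.074680·2.4893 + 0.000873·10.8737 = 0.1954  (Starbucks)
  w_4 = 0.074680·2.4750 + 0.000873·14.7440 = 0.1977  (Walmart)
  w_5 = 0.074680·0.1202 + 0.000873·11.0069 = 0.0186  (Disney)
Σw_i=1.0000  μᵀw=0.1680
σ²=wᵀΣw=λ₁·μ_p+λ₂ = 0.074680·0.168 + 0.000873 = 0.013420 ≈ 0.0134

0.2332


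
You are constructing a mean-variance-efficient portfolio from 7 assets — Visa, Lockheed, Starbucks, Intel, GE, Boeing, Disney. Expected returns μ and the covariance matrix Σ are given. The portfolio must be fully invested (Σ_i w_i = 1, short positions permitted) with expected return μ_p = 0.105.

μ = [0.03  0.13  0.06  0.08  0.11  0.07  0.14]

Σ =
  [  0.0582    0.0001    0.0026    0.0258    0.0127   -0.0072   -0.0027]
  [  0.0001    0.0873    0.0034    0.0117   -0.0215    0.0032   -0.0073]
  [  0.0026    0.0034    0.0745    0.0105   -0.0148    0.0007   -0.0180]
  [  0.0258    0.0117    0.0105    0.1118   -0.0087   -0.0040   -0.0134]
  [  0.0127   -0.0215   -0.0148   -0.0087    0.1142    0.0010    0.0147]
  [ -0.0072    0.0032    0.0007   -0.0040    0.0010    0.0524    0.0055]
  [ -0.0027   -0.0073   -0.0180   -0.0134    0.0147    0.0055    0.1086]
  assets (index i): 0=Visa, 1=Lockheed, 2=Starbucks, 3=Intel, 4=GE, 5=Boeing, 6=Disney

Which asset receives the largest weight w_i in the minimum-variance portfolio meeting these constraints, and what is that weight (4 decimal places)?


Lockheed (0.2381)

g=Σ⁻¹μ = [0.0582  1.7477  1.2249  0.7206  1.3008  1.0969  1.4684]
h=Σ⁻¹𝟙 = [14.5789  12.8878  16.1967  5.5767  10.4472  19.1106  11.4275]
a=μᵀg=0.785535  b=𝟙ᵀg=7.617517  c=𝟙ᵀh=90.225551  D=ac−b²=12.848771
λ₁=(c·0.105−b)/D = (90.225551·0.105−7.617517)/12.848771 = 0.144463
λ₂=(a−b·0.105)/D = (0.785535−7.617517·0.105)/12.848771 = -0.001113
w* = 0.144463·g + -0.001113·h:
  w_0 = 0.144463·0.0582 + -0.001113·14.5789 = -0.0078  (Visa)
  w_1 = 0.144463·1.7477 + -0.001113·12.8878 = 0.2381  (Lockheed)
  w_2 = 0.144463·1.2249 + -0.001113·16.1967 = 0.1589  (Starbucks)
  w_3 = 0.144463·0.7206 + -0.001113·5.5767 = 0.0979  (Intel)
  w_4 = 0.144463·1.3008 + -0.001113·10.4472 = 0.1763  (GE)
  w_5 = 0.144463·1.0969 + -0.001113·19.1106 = 0.1372  (Boeing)
  w_6 = 0.144463·1.4684 + -0.001113·11.4275 = 0.1994  (Disney)
Σw_i=1.0000  μᵀw=0.1050
σ²=wᵀΣw=λ₁·μ_p+λ₂ = 0.144463·0.105 + -0.001113 = 0.014055 ≈ 0.0141


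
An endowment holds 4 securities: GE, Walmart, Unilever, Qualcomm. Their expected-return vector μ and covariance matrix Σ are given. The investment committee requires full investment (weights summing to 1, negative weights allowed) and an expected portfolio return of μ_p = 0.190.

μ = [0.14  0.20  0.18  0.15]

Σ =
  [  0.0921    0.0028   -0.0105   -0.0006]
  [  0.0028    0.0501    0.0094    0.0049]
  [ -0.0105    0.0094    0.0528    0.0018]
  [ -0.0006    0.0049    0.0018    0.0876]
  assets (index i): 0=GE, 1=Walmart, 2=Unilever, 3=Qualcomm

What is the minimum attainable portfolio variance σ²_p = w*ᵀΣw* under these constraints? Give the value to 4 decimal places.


x=Σ⁻¹μ = [1.7933  3.1550  3.1535  1.4833]
y=Σ⁻¹𝟙 = [12.5796  14.7870  18.4575  10.2953]
a=μᵀx=1.672201  b=𝟙ᵀx=9.585186  c=𝟙ᵀy=56.119371  D=ac−b²=1.967049
λ₁=(c·0.190−b)/D = (56.119371·0.190−9.585186)/1.967049 = 0.547772
λ₂=(a−b·0.190)/D = (1.672201−9.585186·0.190)/1.967049 = -0.075740
w* = 0.547772·x + -0.075740·y:
  w_0 = 0.547772·1.7933 + -0.075740·12.5796 = 0.0296  (GE)
  w_1 = 0.547772·3.1550 + -0.075740·14.7870 = 0.6083  (Walmart)
  w_2 = 0.547772·3.1535 + -0.075740·18.4575 = 0.3294  (Unilever)
  w_3 = 0.547772·1.4833 + -0.075740·10.2953 = 0.0328  (Qualcomm)
Σw_i=1.0000  μᵀw=0.1900
σ²=wᵀΣw=λ₁·μ_p+λ₂ = 0.547772·0.190 + -0.075740 = 0.028336 ≈ 0.0283

0.0283


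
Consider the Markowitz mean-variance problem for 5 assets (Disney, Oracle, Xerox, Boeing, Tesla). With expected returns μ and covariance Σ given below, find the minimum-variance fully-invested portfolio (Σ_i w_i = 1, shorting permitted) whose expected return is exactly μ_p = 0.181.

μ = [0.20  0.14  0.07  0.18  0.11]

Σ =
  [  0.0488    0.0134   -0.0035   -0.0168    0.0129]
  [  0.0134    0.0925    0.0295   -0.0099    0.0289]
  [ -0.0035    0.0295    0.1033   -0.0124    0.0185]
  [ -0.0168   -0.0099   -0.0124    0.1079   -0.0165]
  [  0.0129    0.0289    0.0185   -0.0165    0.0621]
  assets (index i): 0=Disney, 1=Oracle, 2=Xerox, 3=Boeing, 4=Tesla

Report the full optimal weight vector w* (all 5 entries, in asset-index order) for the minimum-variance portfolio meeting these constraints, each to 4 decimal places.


u=Σ⁻¹μ = [4.6656  0.5457  0.8207  2.6950  1.0197]
v=Σ⁻¹𝟙 = [22.9170  2.5352  9.5786  15.9345  11.5430]
a=μᵀu=1.664238  b=𝟙ᵀu=9.746771  c=𝟙ᵀv=62.508275  D=ac−b²=9.029088
λ₁=(c·0.181−b)/D = (62.508275·0.181−9.746771)/9.029088 = 0.173575
λ₂=(a−b·0.181)/D = (1.664238−9.746771·0.181)/9.029088 = -0.011067
w* = 0.173575·u + -0.011067·v:
  w_0 = 0.173575·4.6656 + -0.011067·22.9170 = 0.5562  (Disney)
  w_1 = 0.173575·0.5457 + -0.011067·2.5352 = 0.0667  (Oracle)
  w_2 = 0.173575·0.8207 + -0.011067·9.5786 = 0.0365  (Xerox)
  w_3 = 0.173575·2.6950 + -0.011067·15.9345 = 0.2914  (Boeing)
  w_4 = 0.173575·1.0197 + -0.011067·11.5430 = 0.0493  (Tesla)
Σw_i=1.0000  μᵀw=0.1810
σ²=wᵀΣw=λ₁·μ_p+λ₂ = 0.173575·0.181 + -0.011067 = 0.020350 ≈ 0.0203

0.5562  0.0667  0.0365  0.2914  0.0493
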